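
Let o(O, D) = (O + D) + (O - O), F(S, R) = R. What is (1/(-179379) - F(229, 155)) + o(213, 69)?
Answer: 22781132/179379 ≈ 127.00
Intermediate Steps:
o(O, D) = D + O (o(O, D) = (D + O) + 0 = D + O)
(1/(-179379) - F(229, 155)) + o(213, 69) = (1/(-179379) - 1*155) + (69 + 213) = (-1/179379 - 155) + 282 = -27803746/179379 + 282 = 22781132/179379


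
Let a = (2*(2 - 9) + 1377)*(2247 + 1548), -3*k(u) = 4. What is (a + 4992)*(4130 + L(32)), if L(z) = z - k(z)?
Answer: 21555978910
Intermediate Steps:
k(u) = -4/3 (k(u) = -⅓*4 = -4/3)
L(z) = 4/3 + z (L(z) = z - 1*(-4/3) = z + 4/3 = 4/3 + z)
a = 5172585 (a = (2*(-7) + 1377)*3795 = (-14 + 1377)*3795 = 1363*3795 = 5172585)
(a + 4992)*(4130 + L(32)) = (5172585 + 4992)*(4130 + (4/3 + 32)) = 5177577*(4130 + 100/3) = 5177577*(12490/3) = 21555978910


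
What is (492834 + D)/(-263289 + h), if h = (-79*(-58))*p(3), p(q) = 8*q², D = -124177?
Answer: 368657/66615 ≈ 5.5341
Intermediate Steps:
h = 329904 (h = (-79*(-58))*(8*3²) = 4582*(8*9) = 4582*72 = 329904)
(492834 + D)/(-263289 + h) = (492834 - 124177)/(-263289 + 329904) = 368657/66615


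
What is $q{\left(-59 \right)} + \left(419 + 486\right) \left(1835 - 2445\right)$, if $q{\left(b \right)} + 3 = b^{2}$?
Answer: $-548572$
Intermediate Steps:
$q{\left(b \right)} = -3 + b^{2}$
$q{\left(-59 \right)} + \left(419 + 486\right) \left(1835 - 2445\right) = \left(-3 + \left(-59\right)^{2}\right) + \left(419 + 486\right) \left(1835 - 2445\right) = \left(-3 + 3481\right) + 905 \left(-610\right) = 3478 - 552050 = -548572$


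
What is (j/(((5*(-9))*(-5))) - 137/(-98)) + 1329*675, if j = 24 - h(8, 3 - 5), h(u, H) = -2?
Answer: 19780537123/22050 ≈ 8.9708e+5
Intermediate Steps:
j = 26 (j = 24 - 1*(-2) = 24 + 2 = 26)
(j/(((5*(-9))*(-5))) - 137/(-98)) + 1329*675 = (26/(((5*(-9))*(-5))) - 137/(-98)) + 1329*675 = (26/((-45*(-5))) - 137*(-1/98)) + 897075 = (26/225 + 137/98) + 897075 = 33373/22050 + 897075 = 19780537123/22050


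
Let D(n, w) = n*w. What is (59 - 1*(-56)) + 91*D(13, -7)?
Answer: -8166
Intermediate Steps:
(59 - 1*(-56)) + 91*D(13, -7) = (59 - 1*(-56)) + 91*(13*(-7)) = (59 + 56) + 91*(-91) = 115 - 8281 = -8166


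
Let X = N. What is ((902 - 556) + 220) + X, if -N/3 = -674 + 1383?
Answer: -1561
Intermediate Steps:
N = -2127 (N = -3*(-674 + 1383) = -3*709 = -2127)
X = -2127
((902 - 556) + 220) + X = ((902 - 556) + 220) - 2127 = (346 + 220) - 2127 = 566 - 2127 = -1561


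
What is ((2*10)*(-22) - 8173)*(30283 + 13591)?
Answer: -377886762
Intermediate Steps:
((2*10)*(-22) - 8173)*(30283 + 13591) = (20*(-22) - 8173)*43874 = (-440 - 8173)*43874 = -8613*43874 = -377886762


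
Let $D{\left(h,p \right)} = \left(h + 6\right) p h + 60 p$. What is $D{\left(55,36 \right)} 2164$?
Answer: $266042160$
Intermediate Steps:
$D{\left(h,p \right)} = 60 p + h p \left(6 + h\right)$ ($D{\left(h,p \right)} = \left(6 + h\right) p h + 60 p = p \left(6 + h\right) h + 60 p = h p \left(6 + h\right) + 60 p = 60 p + h p \left(6 + h\right)$)
$D{\left(55,36 \right)} 2164 = 36 \left(60 + 55^{2} + 6 \cdot 55\right) 2164 = 36 \left(60 + 3025 + 330\right) 2164 = 36 \cdot 3415 \cdot 2164 = 122940 \cdot 2164 = 266042160$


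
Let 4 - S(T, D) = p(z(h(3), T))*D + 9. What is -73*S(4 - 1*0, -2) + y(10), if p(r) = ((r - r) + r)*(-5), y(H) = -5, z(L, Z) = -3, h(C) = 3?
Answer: -1830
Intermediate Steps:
p(r) = -5*r (p(r) = (0 + r)*(-5) = r*(-5) = -5*r)
S(T, D) = -5 - 15*D (S(T, D) = 4 - ((-5*(-3))*D + 9) = 4 - (15*D + 9) = 4 - (9 + 15*D) = 4 + (-9 - 15*D) = -5 - 15*D)
-73*S(4 - 1*0, -2) + y(10) = -73*(-5 - 15*(-2)) - 5 = -73*(-5 + 30) - 5 = -73*25 - 5 = -1825 - 5 = -1830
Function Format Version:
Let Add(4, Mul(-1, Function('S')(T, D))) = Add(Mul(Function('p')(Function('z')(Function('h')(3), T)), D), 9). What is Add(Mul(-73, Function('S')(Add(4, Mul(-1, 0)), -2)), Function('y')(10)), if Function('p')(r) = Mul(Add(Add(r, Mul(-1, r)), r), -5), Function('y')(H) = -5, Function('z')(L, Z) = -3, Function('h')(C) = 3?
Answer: -1830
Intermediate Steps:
Function('p')(r) = Mul(-5, r) (Function('p')(r) = Mul(Add(0, r), -5) = Mul(r, -5) = Mul(-5, r))
Function('S')(T, D) = Add(-5, Mul(-15, D)) (Function('S')(T, D) = Add(4, Mul(-1, Add(Mul(Mul(-5, -3), D), 9))) = Add(4, Mul(-1, Add(Mul(15, D), 9))) = Add(4, Mul(-1, Add(9, Mul(15, D)))) = Add(4, Add(-9, Mul(-15, D))) = Add(-5, Mul(-15, D)))
Add(Mul(-73, Function('S')(Add(4, Mul(-1, 0)), -2)), Function('y')(10)) = Add(Mul(-73, Add(-5, Mul(-15, -2))), -5) = Add(Mul(-73, Add(-5, 30)), -5) = Add(Mul(-73, 25), -5) = Add(-1825, -5) = -1830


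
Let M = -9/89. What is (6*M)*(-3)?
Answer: 162/89 ≈ 1.8202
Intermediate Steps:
M = -9/89 (M = -9*1/89 = -9/89 ≈ -0.10112)
(6*M)*(-3) = (6*(-9/89))*(-3) = -54/89*(-3) = 162/89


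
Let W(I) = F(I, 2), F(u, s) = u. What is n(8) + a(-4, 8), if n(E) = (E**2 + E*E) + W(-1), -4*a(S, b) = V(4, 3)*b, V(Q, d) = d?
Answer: 121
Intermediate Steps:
a(S, b) = -3*b/4
W(I) = I
n(E) = -1 + 2*E**2 (n(E) = (E**2 + E*E) - 1 = (E**2 + E**2) - 1 = 2*E**2 - 1 = -1 + 2*E**2)
n(8) + a(-4, 8) = (-1 + 2*8**2) - 3/4*8 = (-1 + 2*64) - 6 = (-1 + 128) - 6 = 127 - 6 = 121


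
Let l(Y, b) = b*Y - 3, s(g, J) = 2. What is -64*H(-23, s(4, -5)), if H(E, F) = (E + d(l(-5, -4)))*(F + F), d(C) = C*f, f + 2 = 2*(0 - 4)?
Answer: 49408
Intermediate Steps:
f = -10 (f = -2 + 2*(0 - 4) = -2 + 2*(-4) = -2 - 8 = -10)
l(Y, b) = -3 + Y*b (l(Y, b) = Y*b - 3 = -3 + Y*b)
d(C) = -10*C (d(C) = C*(-10) = -10*C)
H(E, F) = 2*F*(-170 + E) (H(E, F) = (E - 10*(-3 - 5*(-4)))*(F + F) = (E - 10*(-3 + 20))*(2*F) = (E - 10*17)*(2*F) = (E - 170)*(2*F) = (-170 + E)*(2*F) = 2*F*(-170 + E))
-64*H(-23, s(4, -5)) = -128*2*(-170 - 23) = -128*2*(-193) = -64*(-772) = 49408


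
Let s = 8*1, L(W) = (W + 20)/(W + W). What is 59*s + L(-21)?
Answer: 19825/42 ≈ 472.02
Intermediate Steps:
L(W) = (20 + W)/(2*W) (L(W) = (20 + W)/((2*W)) = (20 + W)*(1/(2*W)) = (20 + W)/(2*W))
s = 8
59*s + L(-21) = 59*8 + (½)*(20 - 21)/(-21) = 472 + (½)*(-1/21)*(-1) = 472 + 1/42 = 19825/42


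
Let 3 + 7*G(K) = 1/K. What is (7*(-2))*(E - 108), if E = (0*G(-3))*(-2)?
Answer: 1512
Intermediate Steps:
G(K) = -3/7 + 1/(7*K)
E = 0 (E = (0*((⅐)*(1 - 3*(-3))/(-3)))*(-2) = (0*((⅐)*(-⅓)*(1 + 9)))*(-2) = (0*((⅐)*(-⅓)*10))*(-2) = (0*(-10/21))*(-2) = 0*(-2) = 0)
(7*(-2))*(E - 108) = (7*(-2))*(0 - 108) = -14*(-108) = 1512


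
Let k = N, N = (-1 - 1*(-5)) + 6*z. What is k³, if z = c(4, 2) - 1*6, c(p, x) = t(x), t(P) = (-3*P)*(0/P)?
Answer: -32768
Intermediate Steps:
t(P) = 0 (t(P) = -3*P*0 = 0)
c(p, x) = 0
z = -6 (z = 0 - 1*6 = 0 - 6 = -6)
N = -32 (N = (-1 - 1*(-5)) + 6*(-6) = (-1 + 5) - 36 = 4 - 36 = -32)
k = -32
k³ = (-32)³ = -32768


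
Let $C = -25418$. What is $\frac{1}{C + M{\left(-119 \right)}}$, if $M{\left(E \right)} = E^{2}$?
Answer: $- \frac{1}{11257} \approx -8.8834 \cdot 10^{-5}$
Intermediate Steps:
$\frac{1}{C + M{\left(-119 \right)}} = \frac{1}{-25418 + \left(-119\right)^{2}} = \frac{1}{-25418 + 14161} = \frac{1}{-11257} = - \frac{1}{11257}$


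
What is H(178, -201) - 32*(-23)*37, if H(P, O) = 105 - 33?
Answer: 27304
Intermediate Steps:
H(P, O) = 72
H(178, -201) - 32*(-23)*37 = 72 - 32*(-23)*37 = 72 + 736*37 = 72 + 27232 = 27304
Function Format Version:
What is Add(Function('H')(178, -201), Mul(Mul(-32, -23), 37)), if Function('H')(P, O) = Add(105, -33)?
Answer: 27304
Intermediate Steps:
Function('H')(P, O) = 72
Add(Function('H')(178, -201), Mul(Mul(-32, -23), 37)) = Add(72, Mul(Mul(-32, -23), 37)) = Add(72, Mul(736, 37)) = Add(72, 27232) = 27304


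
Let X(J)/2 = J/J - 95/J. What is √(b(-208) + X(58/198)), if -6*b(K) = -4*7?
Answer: 5*I*√194358/87 ≈ 25.337*I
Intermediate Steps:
b(K) = 14/3 (b(K) = -(-2)*7/3 = -⅙*(-28) = 14/3)
X(J) = 2 - 190/J (X(J) = 2*(J/J - 95/J) = 2*(1 - 95/J) = 2 - 190/J)
√(b(-208) + X(58/198)) = √(14/3 + (2 - 190/(58/198))) = √(14/3 + (2 - 190/(58*(1/198)))) = √(14/3 + (2 - 190/29/99)) = √(14/3 + (2 - 190*99/29)) = √(14/3 + (2 - 18810/29)) = √(14/3 - 18752/29) = √(-55850/87) = 5*I*√194358/87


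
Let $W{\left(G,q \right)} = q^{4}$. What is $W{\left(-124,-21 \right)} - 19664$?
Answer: $174817$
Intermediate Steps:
$W{\left(-124,-21 \right)} - 19664 = \left(-21\right)^{4} - 19664 = 194481 - 19664 = 174817$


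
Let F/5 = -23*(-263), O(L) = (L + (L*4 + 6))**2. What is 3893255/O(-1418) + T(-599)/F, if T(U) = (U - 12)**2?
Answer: 819658267237/65990718640 ≈ 12.421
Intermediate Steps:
T(U) = (-12 + U)**2
O(L) = (6 + 5*L)**2 (O(L) = (L + (4*L + 6))**2 = (L + (6 + 4*L))**2 = (6 + 5*L)**2)
F = 30245 (F = 5*(-23*(-263)) = 5*6049 = 30245)
3893255/O(-1418) + T(-599)/F = 3893255/((6 + 5*(-1418))**2) + (-12 - 599)**2/30245 = 3893255/((6 - 7090)**2) + (-611)**2*(1/30245) = 3893255/((-7084)**2) + 373321*(1/30245) = 3893255/50183056 + 373321/30245 = 819658267237/65990718640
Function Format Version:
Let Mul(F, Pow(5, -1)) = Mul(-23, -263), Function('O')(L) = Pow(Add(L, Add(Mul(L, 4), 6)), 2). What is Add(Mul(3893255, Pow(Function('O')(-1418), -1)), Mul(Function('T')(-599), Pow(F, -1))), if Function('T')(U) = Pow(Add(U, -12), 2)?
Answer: Rational(819658267237, 65990718640) ≈ 12.421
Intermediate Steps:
Function('T')(U) = Pow(Add(-12, U), 2)
Function('O')(L) = Pow(Add(6, Mul(5, L)), 2) (Function('O')(L) = Pow(Add(L, Add(Mul(4, L), 6)), 2) = Pow(Add(L, Add(6, Mul(4, L))), 2) = Pow(Add(6, Mul(5, L)), 2))
F = 30245 (F = Mul(5, Mul(-23, -263)) = Mul(5, 6049) = 30245)
Add(Mul(3893255, Pow(Function('O')(-1418), -1)), Mul(Function('T')(-599), Pow(F, -1))) = Add(Mul(3893255, Pow(Pow(Add(6, Mul(5, -1418)), 2), -1)), Mul(Pow(Add(-12, -599), 2), Pow(30245, -1))) = Add(Mul(3893255, Pow(Pow(Add(6, -7090), 2), -1)), Mul(Pow(-611, 2), Rational(1, 30245))) = Add(Mul(3893255, Pow(Pow(-7084, 2), -1)), Mul(373321, Rational(1, 30245))) = Add(Mul(3893255, Pow(50183056, -1)), Rational(373321, 30245)) = Add(Mul(3893255, Rational(1, 50183056)), Rational(373321, 30245)) = Add(Rational(3893255, 50183056), Rational(373321, 30245)) = Rational(819658267237, 65990718640)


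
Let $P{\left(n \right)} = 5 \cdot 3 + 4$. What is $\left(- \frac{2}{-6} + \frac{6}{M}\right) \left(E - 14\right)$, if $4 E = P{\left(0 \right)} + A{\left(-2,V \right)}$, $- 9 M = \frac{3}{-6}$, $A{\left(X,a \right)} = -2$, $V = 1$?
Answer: $- \frac{4225}{4} \approx -1056.3$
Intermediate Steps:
$P{\left(n \right)} = 19$ ($P{\left(n \right)} = 15 + 4 = 19$)
$M = \frac{1}{18}$ ($M = - \frac{3 \frac{1}{-6}}{9} = - \frac{3 \left(- \frac{1}{6}\right)}{9} = \left(- \frac{1}{9}\right) \left(- \frac{1}{2}\right) = \frac{1}{18} \approx 0.055556$)
$E = \frac{17}{4}$ ($E = \frac{19 - 2}{4} = \frac{1}{4} \cdot 17 = \frac{17}{4} \approx 4.25$)
$\left(- \frac{2}{-6} + \frac{6}{M}\right) \left(E - 14\right) = \left(- \frac{2}{-6} + 6 \frac{1}{\frac{1}{18}}\right) \left(\frac{17}{4} - 14\right) = \left(\left(-2\right) \left(- \frac{1}{6}\right) + 6 \cdot 18\right) \left(- \frac{39}{4}\right) = \left(\frac{1}{3} + 108\right) \left(- \frac{39}{4}\right) = \frac{325}{3} \left(- \frac{39}{4}\right) = - \frac{4225}{4}$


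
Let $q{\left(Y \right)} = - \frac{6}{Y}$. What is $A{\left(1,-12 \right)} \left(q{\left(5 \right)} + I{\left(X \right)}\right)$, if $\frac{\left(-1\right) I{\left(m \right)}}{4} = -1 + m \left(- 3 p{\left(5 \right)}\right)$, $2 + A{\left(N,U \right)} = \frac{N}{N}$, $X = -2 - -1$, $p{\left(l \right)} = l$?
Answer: $\frac{286}{5} \approx 57.2$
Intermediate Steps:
$X = -1$ ($X = -2 + 1 = -1$)
$A{\left(N,U \right)} = -1$ ($A{\left(N,U \right)} = -2 + \frac{N}{N} = -2 + 1 = -1$)
$I{\left(m \right)} = 4 + 60 m$ ($I{\left(m \right)} = - 4 \left(-1 + m \left(\left(-3\right) 5\right)\right) = - 4 \left(-1 + m \left(-15\right)\right) = - 4 \left(-1 - 15 m\right) = 4 + 60 m$)
$A{\left(1,-12 \right)} \left(q{\left(5 \right)} + I{\left(X \right)}\right) = - (- \frac{6}{5} + \left(4 + 60 \left(-1\right)\right)) = - (\left(-6\right) \frac{1}{5} + \left(4 - 60\right)) = - (- \frac{6}{5} - 56) = \left(-1\right) \left(- \frac{286}{5}\right) = \frac{286}{5}$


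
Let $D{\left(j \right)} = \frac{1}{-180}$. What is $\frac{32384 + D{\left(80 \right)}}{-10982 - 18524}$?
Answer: $- \frac{5829119}{5311080} \approx -1.0975$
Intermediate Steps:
$D{\left(j \right)} = - \frac{1}{180}$
$\frac{32384 + D{\left(80 \right)}}{-10982 - 18524} = \frac{32384 - \frac{1}{180}}{-10982 - 18524} = \frac{5829119}{180 \left(-29506\right)} = \frac{5829119}{180} \left(- \frac{1}{29506}\right) = - \frac{5829119}{5311080}$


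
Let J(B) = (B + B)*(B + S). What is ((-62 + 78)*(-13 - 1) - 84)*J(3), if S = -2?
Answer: -1848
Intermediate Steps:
J(B) = 2*B*(-2 + B) (J(B) = (B + B)*(B - 2) = (2*B)*(-2 + B) = 2*B*(-2 + B))
((-62 + 78)*(-13 - 1) - 84)*J(3) = ((-62 + 78)*(-13 - 1) - 84)*(2*3*(-2 + 3)) = (16*(-14) - 84)*(2*3*1) = (-224 - 84)*6 = -308*6 = -1848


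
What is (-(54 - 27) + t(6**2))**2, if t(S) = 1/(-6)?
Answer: 26569/36 ≈ 738.03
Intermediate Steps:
t(S) = -1/6
(-(54 - 27) + t(6**2))**2 = (-(54 - 27) - 1/6)**2 = (-1*27 - 1/6)**2 = (-27 - 1/6)**2 = (-163/6)**2 = 26569/36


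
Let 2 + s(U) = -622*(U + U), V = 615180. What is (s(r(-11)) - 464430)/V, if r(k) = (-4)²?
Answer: -121084/153795 ≈ -0.78731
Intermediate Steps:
r(k) = 16
s(U) = -2 - 1244*U (s(U) = -2 - 622*(U + U) = -2 - 1244*U)
(s(r(-11)) - 464430)/V = ((-2 - 1244*16) - 464430)/615180 = ((-2 - 19904) - 464430)*(1/615180) = (-19906 - 464430)*(1/615180) = -484336*1/615180 = -121084/153795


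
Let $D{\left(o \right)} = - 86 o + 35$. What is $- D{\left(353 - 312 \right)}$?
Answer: $3491$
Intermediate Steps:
$D{\left(o \right)} = 35 - 86 o$
$- D{\left(353 - 312 \right)} = - (35 - 86 \left(353 - 312\right)) = - (35 - 3526) = \left(-1\right) \left(-3491\right) = 3491$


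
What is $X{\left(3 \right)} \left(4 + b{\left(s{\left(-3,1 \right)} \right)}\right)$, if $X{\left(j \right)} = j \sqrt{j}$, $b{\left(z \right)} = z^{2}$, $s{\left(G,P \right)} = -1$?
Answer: $15 \sqrt{3} \approx 25.981$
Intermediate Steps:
$X{\left(j \right)} = j^{\frac{3}{2}}$
$X{\left(3 \right)} \left(4 + b{\left(s{\left(-3,1 \right)} \right)}\right) = 3^{\frac{3}{2}} \left(4 + \left(-1\right)^{2}\right) = 3 \sqrt{3} \left(4 + 1\right) = 3 \sqrt{3} \cdot 5 = 15 \sqrt{3}$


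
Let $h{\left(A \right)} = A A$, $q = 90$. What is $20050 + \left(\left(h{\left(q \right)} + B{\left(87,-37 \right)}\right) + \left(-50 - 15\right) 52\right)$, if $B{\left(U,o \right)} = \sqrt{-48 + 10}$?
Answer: $24770 + i \sqrt{38} \approx 24770.0 + 6.1644 i$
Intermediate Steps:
$B{\left(U,o \right)} = i \sqrt{38}$ ($B{\left(U,o \right)} = \sqrt{-38} = i \sqrt{38}$)
$h{\left(A \right)} = A^{2}$
$20050 + \left(\left(h{\left(q \right)} + B{\left(87,-37 \right)}\right) + \left(-50 - 15\right) 52\right) = 20050 + \left(\left(90^{2} + i \sqrt{38}\right) + \left(-50 - 15\right) 52\right) = 20050 + \left(\left(8100 + i \sqrt{38}\right) - 3380\right) = 20050 + \left(4720 + i \sqrt{38}\right) = 24770 + i \sqrt{38}$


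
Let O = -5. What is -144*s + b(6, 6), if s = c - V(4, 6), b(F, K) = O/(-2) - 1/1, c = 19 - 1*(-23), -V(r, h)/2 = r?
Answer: -14397/2 ≈ -7198.5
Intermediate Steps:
V(r, h) = -2*r
c = 42 (c = 19 + 23 = 42)
b(F, K) = 3/2 (b(F, K) = -5/(-2) - 1/1 = -5*(-½) - 1*1 = 5/2 - 1 = 3/2)
s = 50 (s = 42 - (-2)*4 = 42 - 1*(-8) = 42 + 8 = 50)
-144*s + b(6, 6) = -144*50 + 3/2 = -7200 + 3/2 = -14397/2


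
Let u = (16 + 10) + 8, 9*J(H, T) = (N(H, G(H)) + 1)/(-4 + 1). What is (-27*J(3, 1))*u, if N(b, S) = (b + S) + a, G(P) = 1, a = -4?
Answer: 34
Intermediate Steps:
N(b, S) = -4 + S + b (N(b, S) = (b + S) - 4 = (S + b) - 4 = -4 + S + b)
J(H, T) = 2/27 - H/27 (J(H, T) = (((-4 + 1 + H) + 1)/(-4 + 1))/9 = (((-3 + H) + 1)/(-3))/9 = ((-2 + H)*(-⅓))/9 = (⅔ - H/3)/9 = 2/27 - H/27)
u = 34 (u = 26 + 8 = 34)
(-27*J(3, 1))*u = -27*(2/27 - 1/27*3)*34 = -27*(2/27 - ⅑)*34 = -27*(-1/27)*34 = 1*34 = 34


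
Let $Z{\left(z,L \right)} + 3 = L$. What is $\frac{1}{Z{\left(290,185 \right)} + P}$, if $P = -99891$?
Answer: $- \frac{1}{99709} \approx -1.0029 \cdot 10^{-5}$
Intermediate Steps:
$Z{\left(z,L \right)} = -3 + L$
$\frac{1}{Z{\left(290,185 \right)} + P} = \frac{1}{\left(-3 + 185\right) - 99891} = \frac{1}{182 - 99891} = \frac{1}{-99709} = - \frac{1}{99709}$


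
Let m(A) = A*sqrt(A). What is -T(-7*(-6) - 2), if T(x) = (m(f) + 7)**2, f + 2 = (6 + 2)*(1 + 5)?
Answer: -97385 - 644*sqrt(46) ≈ -1.0175e+5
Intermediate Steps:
f = 46 (f = -2 + (6 + 2)*(1 + 5) = -2 + 8*6 = -2 + 48 = 46)
m(A) = A**(3/2)
T(x) = (7 + 46*sqrt(46))**2 (T(x) = (46**(3/2) + 7)**2 = (46*sqrt(46) + 7)**2 = (7 + 46*sqrt(46))**2)
-T(-7*(-6) - 2) = -(97385 + 644*sqrt(46)) = -97385 - 644*sqrt(46)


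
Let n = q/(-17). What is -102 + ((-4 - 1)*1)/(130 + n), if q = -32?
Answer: -228769/2242 ≈ -102.04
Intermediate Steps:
n = 32/17 (n = -32/(-17) = -32*(-1/17) = 32/17 ≈ 1.8824)
-102 + ((-4 - 1)*1)/(130 + n) = -102 + ((-4 - 1)*1)/(130 + 32/17) = -102 + (-5*1)/(2242/17) = -102 + (17/2242)*(-5) = -102 - 85/2242 = -228769/2242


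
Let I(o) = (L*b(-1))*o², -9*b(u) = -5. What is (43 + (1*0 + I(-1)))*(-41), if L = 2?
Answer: -16277/9 ≈ -1808.6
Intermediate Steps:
b(u) = 5/9 (b(u) = -⅑*(-5) = 5/9)
I(o) = 10*o²/9 (I(o) = (2*(5/9))*o² = 10*o²/9)
(43 + (1*0 + I(-1)))*(-41) = (43 + (1*0 + (10/9)*(-1)²))*(-41) = (43 + (0 + (10/9)*1))*(-41) = (43 + (0 + 10/9))*(-41) = (43 + 10/9)*(-41) = (397/9)*(-41) = -16277/9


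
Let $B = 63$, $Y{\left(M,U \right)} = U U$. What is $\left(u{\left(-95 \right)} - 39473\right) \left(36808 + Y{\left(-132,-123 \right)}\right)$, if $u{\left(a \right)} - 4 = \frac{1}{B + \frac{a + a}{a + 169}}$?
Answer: $- \frac{4583577727239}{2236} \approx -2.0499 \cdot 10^{9}$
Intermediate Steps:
$Y{\left(M,U \right)} = U^{2}$
$u{\left(a \right)} = 4 + \frac{1}{63 + \frac{2 a}{169 + a}}$ ($u{\left(a \right)} = 4 + \frac{1}{63 + \frac{a + a}{a + 169}} = 4 + \frac{1}{63 + \frac{2 a}{169 + a}}$)
$\left(u{\left(-95 \right)} - 39473\right) \left(36808 + Y{\left(-132,-123 \right)}\right) = \left(\frac{42757 + 261 \left(-95\right)}{13 \left(819 + 5 \left(-95\right)\right)} - 39473\right) \left(36808 + \left(-123\right)^{2}\right) = \left(\frac{42757 - 24795}{13 \left(819 - 475\right)} - 39473\right) \left(36808 + 15129\right) = \left(\frac{1}{13} \cdot \frac{1}{344} \cdot 17962 - 39473\right) 51937 = \left(\frac{8981}{2236} - 39473\right) 51937 = \left(- \frac{88252647}{2236}\right) 51937 = - \frac{4583577727239}{2236}$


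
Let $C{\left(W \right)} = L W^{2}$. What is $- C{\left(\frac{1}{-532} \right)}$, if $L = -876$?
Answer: $\frac{219}{70756} \approx 0.0030951$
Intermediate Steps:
$C{\left(W \right)} = - 876 W^{2}$
$- C{\left(\frac{1}{-532} \right)} = - \left(-876\right) \left(\frac{1}{-532}\right)^{2} = - \left(-876\right) \left(- \frac{1}{532}\right)^{2} = - \frac{-876}{283024} = \left(-1\right) \left(- \frac{219}{70756}\right) = \frac{219}{70756}$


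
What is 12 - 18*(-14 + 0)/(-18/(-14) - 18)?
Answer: -40/13 ≈ -3.0769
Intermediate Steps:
12 - 18*(-14 + 0)/(-18/(-14) - 18) = 12 - (-252)/(-18*(-1/14) - 18) = 12 - (-252)/(9/7 - 18) = 12 - (-252)/(-117/7) = 12 - (-252)*(-7)/117 = 12 - 18*98/117 = 12 - 196/13 = -40/13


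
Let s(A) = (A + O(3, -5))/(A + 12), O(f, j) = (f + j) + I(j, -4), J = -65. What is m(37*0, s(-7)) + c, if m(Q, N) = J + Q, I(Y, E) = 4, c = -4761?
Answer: -4826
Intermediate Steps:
O(f, j) = 4 + f + j (O(f, j) = (f + j) + 4 = 4 + f + j)
s(A) = (2 + A)/(12 + A) (s(A) = (A + (4 + 3 - 5))/(A + 12) = (A + 2)/(12 + A) = (2 + A)/(12 + A))
m(Q, N) = -65 + Q
m(37*0, s(-7)) + c = (-65 + 37*0) - 4761 = (-65 + 0) - 4761 = -65 - 4761 = -4826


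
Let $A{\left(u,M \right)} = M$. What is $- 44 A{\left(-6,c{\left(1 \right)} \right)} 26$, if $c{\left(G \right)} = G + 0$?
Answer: $-1144$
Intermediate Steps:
$c{\left(G \right)} = G$
$- 44 A{\left(-6,c{\left(1 \right)} \right)} 26 = \left(-44\right) 1 \cdot 26 = \left(-44\right) 26 = -1144$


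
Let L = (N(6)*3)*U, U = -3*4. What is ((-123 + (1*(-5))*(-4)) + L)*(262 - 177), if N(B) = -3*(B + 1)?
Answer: 55505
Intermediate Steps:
N(B) = -3 - 3*B (N(B) = -3*(1 + B) = -3 - 3*B)
U = -12
L = 756 (L = ((-3 - 3*6)*3)*(-12) = ((-3 - 18)*3)*(-12) = -21*3*(-12) = -63*(-12) = 756)
((-123 + (1*(-5))*(-4)) + L)*(262 - 177) = ((-123 + (1*(-5))*(-4)) + 756)*(262 - 177) = ((-123 - 5*(-4)) + 756)*85 = ((-123 + 20) + 756)*85 = (-103 + 756)*85 = 653*85 = 55505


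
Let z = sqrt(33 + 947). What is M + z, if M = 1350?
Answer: 1350 + 14*sqrt(5) ≈ 1381.3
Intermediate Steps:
z = 14*sqrt(5) (z = sqrt(980) = 14*sqrt(5) ≈ 31.305)
M + z = 1350 + 14*sqrt(5)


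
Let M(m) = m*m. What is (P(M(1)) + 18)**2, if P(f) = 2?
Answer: 400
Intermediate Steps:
M(m) = m**2
(P(M(1)) + 18)**2 = (2 + 18)**2 = 20**2 = 400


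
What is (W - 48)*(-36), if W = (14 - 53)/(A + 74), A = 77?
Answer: 262332/151 ≈ 1737.3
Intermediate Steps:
W = -39/151 (W = (14 - 53)/(77 + 74) = -39/151 ≈ -0.25828)
(W - 48)*(-36) = (-39/151 - 48)*(-36) = -7287/151*(-36) = 262332/151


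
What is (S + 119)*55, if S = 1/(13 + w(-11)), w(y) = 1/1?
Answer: 91685/14 ≈ 6548.9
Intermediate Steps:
w(y) = 1
S = 1/14 (S = 1/(13 + 1) = 1/14 ≈ 0.071429)
(S + 119)*55 = (1/14 + 119)*55 = (1667/14)*55 = 91685/14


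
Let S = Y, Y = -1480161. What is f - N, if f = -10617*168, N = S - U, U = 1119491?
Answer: 815996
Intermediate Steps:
S = -1480161
N = -2599652 (N = -1480161 - 1*1119491 = -1480161 - 1119491 = -2599652)
f = -1783656
f - N = -1783656 - 1*(-2599652) = -1783656 + 2599652 = 815996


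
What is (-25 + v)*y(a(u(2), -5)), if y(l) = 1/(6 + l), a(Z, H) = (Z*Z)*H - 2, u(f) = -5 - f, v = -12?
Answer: 37/241 ≈ 0.15353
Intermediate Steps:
a(Z, H) = -2 + H*Z**2 (a(Z, H) = Z**2*H - 2 = H*Z**2 - 2 = -2 + H*Z**2)
(-25 + v)*y(a(u(2), -5)) = (-25 - 12)/(6 + (-2 - 5*(-5 - 1*2)**2)) = -37/(6 + (-2 - 5*(-5 - 2)**2)) = -37/(6 + (-2 - 5*(-7)**2)) = -37/(6 + (-2 - 5*49)) = -37/(6 + (-2 - 245)) = -37/(6 - 247) = -37/(-241) = -37*(-1/241) = 37/241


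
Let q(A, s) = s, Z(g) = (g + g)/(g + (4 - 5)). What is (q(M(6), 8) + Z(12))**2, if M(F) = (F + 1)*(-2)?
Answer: 12544/121 ≈ 103.67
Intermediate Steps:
M(F) = -2 - 2*F (M(F) = (1 + F)*(-2) = -2 - 2*F)
Z(g) = 2*g/(-1 + g) (Z(g) = (2*g)/(g - 1) = (2*g)/(-1 + g) = 2*g/(-1 + g))
(q(M(6), 8) + Z(12))**2 = (8 + 2*12/(-1 + 12))**2 = (8 + 2*12/11)**2 = (8 + 2*12*(1/11))**2 = (8 + 24/11)**2 = (112/11)**2 = 12544/121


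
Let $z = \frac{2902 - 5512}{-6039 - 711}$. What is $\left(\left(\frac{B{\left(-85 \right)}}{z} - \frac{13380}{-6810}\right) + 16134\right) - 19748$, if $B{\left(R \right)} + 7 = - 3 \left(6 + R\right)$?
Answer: $- \frac{19862278}{6583} \approx -3017.2$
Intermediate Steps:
$z = \frac{29}{75}$ ($z = - \frac{2610}{-6750} = \left(-2610\right) \left(- \frac{1}{6750}\right) = \frac{29}{75} \approx 0.38667$)
$B{\left(R \right)} = -25 - 3 R$ ($B{\left(R \right)} = -7 - 3 \left(6 + R\right) = -7 - \left(18 + 3 R\right) = -25 - 3 R$)
$\left(\left(\frac{B{\left(-85 \right)}}{z} - \frac{13380}{-6810}\right) + 16134\right) - 19748 = \left(\left(\frac{-25 - -255}{\frac{29}{75}} - \frac{13380}{-6810}\right) + 16134\right) - 19748 = \left(\left(\left(-25 + 255\right) \frac{75}{29} - - \frac{446}{227}\right) + 16134\right) - 19748 = \left(\left(230 \cdot \frac{75}{29} + \frac{446}{227}\right) + 16134\right) - 19748 = \left(\left(\frac{17250}{29} + \frac{446}{227}\right) + 16134\right) - 19748 = \left(\frac{3928684}{6583} + 16134\right) - 19748 = \frac{110138806}{6583} - 19748 = - \frac{19862278}{6583}$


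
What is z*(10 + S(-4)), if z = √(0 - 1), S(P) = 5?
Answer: 15*I ≈ 15.0*I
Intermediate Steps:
z = I (z = √(-1) = I ≈ 1.0*I)
z*(10 + S(-4)) = I*(10 + 5) = I*15 = 15*I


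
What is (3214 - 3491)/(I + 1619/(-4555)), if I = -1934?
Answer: 1261735/8810989 ≈ 0.14320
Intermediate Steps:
(3214 - 3491)/(I + 1619/(-4555)) = (3214 - 3491)/(-1934 + 1619/(-4555)) = -277/(-1934 + 1619*(-1/4555)) = -277/(-1934 - 1619/4555) = -277/(-8810989/4555) = -277*(-4555/8810989) = 1261735/8810989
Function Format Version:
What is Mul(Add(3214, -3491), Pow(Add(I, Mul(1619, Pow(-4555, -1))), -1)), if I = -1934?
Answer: Rational(1261735, 8810989) ≈ 0.14320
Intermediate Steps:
Mul(Add(3214, -3491), Pow(Add(I, Mul(1619, Pow(-4555, -1))), -1)) = Mul(Add(3214, -3491), Pow(Add(-1934, Mul(1619, Pow(-4555, -1))), -1)) = Mul(-277, Pow(Add(-1934, Mul(1619, Rational(-1, 4555))), -1)) = Mul(-277, Pow(Add(-1934, Rational(-1619, 4555)), -1)) = Mul(-277, Pow(Rational(-8810989, 4555), -1)) = Mul(-277, Rational(-4555, 8810989)) = Rational(1261735, 8810989)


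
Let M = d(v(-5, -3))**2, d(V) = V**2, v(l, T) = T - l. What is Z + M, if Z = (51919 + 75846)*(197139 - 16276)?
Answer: 23107961211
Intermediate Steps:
Z = 23107961195 (Z = 127765*180863 = 23107961195)
M = 16 (M = ((-3 - 1*(-5))**2)**2 = ((-3 + 5)**2)**2 = (2**2)**2 = 4**2 = 16)
Z + M = 23107961195 + 16 = 23107961211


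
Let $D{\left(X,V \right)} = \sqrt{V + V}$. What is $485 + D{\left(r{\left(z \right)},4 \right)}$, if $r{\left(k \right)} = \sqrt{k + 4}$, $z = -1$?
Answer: $485 + 2 \sqrt{2} \approx 487.83$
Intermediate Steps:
$r{\left(k \right)} = \sqrt{4 + k}$
$D{\left(X,V \right)} = \sqrt{2} \sqrt{V}$ ($D{\left(X,V \right)} = \sqrt{2 V} = \sqrt{2} \sqrt{V}$)
$485 + D{\left(r{\left(z \right)},4 \right)} = 485 + \sqrt{2} \sqrt{4} = 485 + \sqrt{2} \cdot 2 = 485 + 2 \sqrt{2}$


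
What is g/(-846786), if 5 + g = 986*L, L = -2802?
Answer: 2762777/846786 ≈ 3.2627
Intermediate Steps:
g = -2762777 (g = -5 + 986*(-2802) = -5 - 2762772 = -2762777)
g/(-846786) = -2762777/(-846786) = -2762777*(-1/846786) = 2762777/846786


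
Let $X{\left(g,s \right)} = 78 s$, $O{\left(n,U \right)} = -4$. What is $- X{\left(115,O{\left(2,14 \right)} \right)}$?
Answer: $312$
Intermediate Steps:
$- X{\left(115,O{\left(2,14 \right)} \right)} = - 78 \left(-4\right) = \left(-1\right) \left(-312\right) = 312$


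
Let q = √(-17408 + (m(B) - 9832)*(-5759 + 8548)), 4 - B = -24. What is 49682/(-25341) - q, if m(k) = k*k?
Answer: -49682/25341 - 2*I*√6313070 ≈ -1.9605 - 5025.2*I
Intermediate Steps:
B = 28 (B = 4 - 1*(-24) = 4 + 24 = 28)
m(k) = k²
q = 2*I*√6313070 (q = √(-17408 + (28² - 9832)*(-5759 + 8548)) = √(-17408 + (784 - 9832)*2789) = √(-17408 - 9048*2789) = √(-17408 - 25234872) = √(-25252280) = 2*I*√6313070 ≈ 5025.2*I)
49682/(-25341) - q = 49682/(-25341) - 2*I*√6313070 = 49682*(-1/25341) - 2*I*√6313070 = -49682/25341 - 2*I*√6313070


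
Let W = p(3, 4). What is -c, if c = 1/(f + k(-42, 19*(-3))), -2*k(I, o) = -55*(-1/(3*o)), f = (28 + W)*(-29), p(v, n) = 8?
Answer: 342/356993 ≈ 0.00095800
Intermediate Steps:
W = 8
f = -1044 (f = (28 + 8)*(-29) = 36*(-29) = -1044)
k(I, o) = -55/(6*o) (k(I, o) = -(-55)/(2*(o*(-3))) = -(-55)/(2*((-3*o))) = -(-55)*(-1/(3*o))/2 = -55/(6*o))
c = -342/356993 (c = 1/(-1044 - 55/(6*(19*(-3)))) = 1/(-1044 - 55/6/(-57)) = 1/(-1044 - 55/6*(-1/57)) = 1/(-1044 + 55/342) = 1/(-356993/342) = -342/356993 ≈ -0.00095800)
-c = -1*(-342/356993) = 342/356993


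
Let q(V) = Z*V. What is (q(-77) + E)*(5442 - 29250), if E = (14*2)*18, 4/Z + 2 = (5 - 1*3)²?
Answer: -8332800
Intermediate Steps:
Z = 2 (Z = 4/(-2 + (5 - 1*3)²) = 4/(-2 + (5 - 3)²) = 4/(-2 + 2²) = 4/(-2 + 4) = 4/2 = 4*(½) = 2)
E = 504 (E = 28*18 = 504)
q(V) = 2*V
(q(-77) + E)*(5442 - 29250) = (2*(-77) + 504)*(5442 - 29250) = (-154 + 504)*(-23808) = 350*(-23808) = -8332800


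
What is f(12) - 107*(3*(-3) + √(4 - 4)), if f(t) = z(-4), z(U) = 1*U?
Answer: 959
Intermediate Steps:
z(U) = U
f(t) = -4
f(12) - 107*(3*(-3) + √(4 - 4)) = -4 - 107*(3*(-3) + √(4 - 4)) = -4 - 107*(-9 + √0) = -4 - 107*(-9 + 0) = -4 - 107*(-9) = -4 + 963 = 959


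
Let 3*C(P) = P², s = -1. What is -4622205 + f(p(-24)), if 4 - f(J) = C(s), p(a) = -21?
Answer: -13866604/3 ≈ -4.6222e+6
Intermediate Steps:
C(P) = P²/3
f(J) = 11/3 (f(J) = 4 - (-1)²/3 = 4 - 1/3 = 4 - 1*⅓ = 4 - ⅓ = 11/3)
-4622205 + f(p(-24)) = -4622205 + 11/3 = -13866604/3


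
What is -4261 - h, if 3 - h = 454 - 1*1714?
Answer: -5524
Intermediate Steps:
h = 1263 (h = 3 - (454 - 1*1714) = 3 - (454 - 1714) = 3 - 1*(-1260) = 3 + 1260 = 1263)
-4261 - h = -4261 - 1*1263 = -4261 - 1263 = -5524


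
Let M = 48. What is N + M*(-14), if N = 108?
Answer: -564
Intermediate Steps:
N + M*(-14) = 108 + 48*(-14) = 108 - 672 = -564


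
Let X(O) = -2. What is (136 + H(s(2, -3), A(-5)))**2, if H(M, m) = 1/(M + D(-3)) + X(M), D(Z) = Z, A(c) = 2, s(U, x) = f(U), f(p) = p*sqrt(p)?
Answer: 17169 - 524*sqrt(2) ≈ 16428.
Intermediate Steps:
f(p) = p**(3/2)
s(U, x) = U**(3/2)
H(M, m) = -2 + 1/(-3 + M) (H(M, m) = 1/(M - 3) - 2 = 1/(-3 + M) - 2 = -2 + 1/(-3 + M))
(136 + H(s(2, -3), A(-5)))**2 = (136 + (7 - 4*sqrt(2))/(-3 + 2**(3/2)))**2 = (136 + (7 - 4*sqrt(2))/(-3 + 2*sqrt(2)))**2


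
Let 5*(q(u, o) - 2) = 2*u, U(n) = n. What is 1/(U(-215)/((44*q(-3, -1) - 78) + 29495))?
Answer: -147261/1075 ≈ -136.99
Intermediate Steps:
q(u, o) = 2 + 2*u/5 (q(u, o) = 2 + (2*u)/5 = 2 + 2*u/5)
1/(U(-215)/((44*q(-3, -1) - 78) + 29495)) = 1/(-215/((44*(2 + (⅖)*(-3)) - 78) + 29495)) = 1/(-215/((44*(2 - 6/5) - 78) + 29495)) = 1/(-215/((44*(⅘) - 78) + 29495)) = 1/(-215/((176/5 - 78) + 29495)) = 1/(-215/(-214/5 + 29495)) = 1/(-215/147261/5) = 1/(-215*5/147261) = 1/(-1075/147261) = -147261/1075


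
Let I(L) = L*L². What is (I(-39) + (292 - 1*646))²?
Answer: 3560866929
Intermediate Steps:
I(L) = L³
(I(-39) + (292 - 1*646))² = ((-39)³ + (292 - 1*646))² = (-59319 + (292 - 646))² = (-59319 - 354)² = (-59673)² = 3560866929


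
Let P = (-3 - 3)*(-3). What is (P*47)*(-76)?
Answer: -64296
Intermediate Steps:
P = 18 (P = -6*(-3) = 18)
(P*47)*(-76) = (18*47)*(-76) = 846*(-76) = -64296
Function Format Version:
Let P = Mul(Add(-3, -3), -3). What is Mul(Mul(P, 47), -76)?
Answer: -64296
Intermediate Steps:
P = 18 (P = Mul(-6, -3) = 18)
Mul(Mul(P, 47), -76) = Mul(Mul(18, 47), -76) = Mul(846, -76) = -64296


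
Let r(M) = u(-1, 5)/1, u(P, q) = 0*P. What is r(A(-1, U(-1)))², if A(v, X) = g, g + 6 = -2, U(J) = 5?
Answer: 0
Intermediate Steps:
u(P, q) = 0
g = -8 (g = -6 - 2 = -8)
A(v, X) = -8
r(M) = 0 (r(M) = 0/1 = 0*1 = 0)
r(A(-1, U(-1)))² = 0² = 0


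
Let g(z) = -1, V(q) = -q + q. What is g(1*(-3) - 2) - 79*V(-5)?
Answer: -1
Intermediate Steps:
V(q) = 0
g(1*(-3) - 2) - 79*V(-5) = -1 - 79*0 = -1 + 0 = -1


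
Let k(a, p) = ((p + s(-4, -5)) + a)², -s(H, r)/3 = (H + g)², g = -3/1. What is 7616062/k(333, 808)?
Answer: 3808031/494018 ≈ 7.7083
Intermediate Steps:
g = -3 (g = -3*1 = -3)
s(H, r) = -3*(-3 + H)² (s(H, r) = -3*(H - 3)² = -3*(-3 + H)²)
k(a, p) = (-147 + a + p)² (k(a, p) = ((p - 3*(-3 - 4)²) + a)² = ((p - 3*(-7)²) + a)² = ((p - 3*49) + a)² = ((p - 147) + a)² = ((-147 + p) + a)² = (-147 + a + p)²)
7616062/k(333, 808) = 7616062/((-147 + 333 + 808)²) = 7616062/(994²) = 7616062/988036 = 7616062*(1/988036) = 3808031/494018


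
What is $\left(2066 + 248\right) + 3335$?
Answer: $5649$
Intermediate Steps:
$\left(2066 + 248\right) + 3335 = 2314 + 3335 = 5649$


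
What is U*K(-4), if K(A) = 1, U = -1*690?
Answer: -690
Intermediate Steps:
U = -690
U*K(-4) = -690*1 = -690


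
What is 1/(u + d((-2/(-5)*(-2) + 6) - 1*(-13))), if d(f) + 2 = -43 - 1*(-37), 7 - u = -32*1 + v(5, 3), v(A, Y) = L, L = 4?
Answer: 1/27 ≈ 0.037037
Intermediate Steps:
v(A, Y) = 4
u = 35 (u = 7 - (-32*1 + 4) = 7 - (-32 + 4) = 7 - 1*(-28) = 7 + 28 = 35)
d(f) = -8 (d(f) = -2 + (-43 - 1*(-37)) = -2 + (-43 + 37) = -2 - 6 = -8)
1/(u + d((-2/(-5)*(-2) + 6) - 1*(-13))) = 1/(35 - 8) = 1/27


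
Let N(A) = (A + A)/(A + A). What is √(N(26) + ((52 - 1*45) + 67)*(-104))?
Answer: 9*I*√95 ≈ 87.721*I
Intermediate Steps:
N(A) = 1 (N(A) = (2*A)/((2*A)) = (2*A)*(1/(2*A)) = 1)
√(N(26) + ((52 - 1*45) + 67)*(-104)) = √(1 + ((52 - 1*45) + 67)*(-104)) = √(1 + ((52 - 45) + 67)*(-104)) = √(1 + (7 + 67)*(-104)) = √(1 + 74*(-104)) = √(1 - 7696) = √(-7695) = 9*I*√95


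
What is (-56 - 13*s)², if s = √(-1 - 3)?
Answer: 2460 + 2912*I ≈ 2460.0 + 2912.0*I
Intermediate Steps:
s = 2*I (s = √(-4) = 2*I ≈ 2.0*I)
(-56 - 13*s)² = (-56 - 26*I)²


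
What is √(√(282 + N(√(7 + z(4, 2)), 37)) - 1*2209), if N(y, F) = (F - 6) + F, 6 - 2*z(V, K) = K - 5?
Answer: √(-2209 + 5*√14) ≈ 46.801*I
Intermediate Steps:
z(V, K) = 11/2 - K/2 (z(V, K) = 3 - (K - 5)/2 = 3 - (-5 + K)/2 = 3 + (5/2 - K/2) = 11/2 - K/2)
N(y, F) = -6 + 2*F (N(y, F) = (-6 + F) + F = -6 + 2*F)
√(√(282 + N(√(7 + z(4, 2)), 37)) - 1*2209) = √(√(282 + (-6 + 2*37)) - 1*2209) = √(√(282 + (-6 + 74)) - 2209) = √(√(282 + 68) - 2209) = √(√350 - 2209) = √(5*√14 - 2209) = √(-2209 + 5*√14)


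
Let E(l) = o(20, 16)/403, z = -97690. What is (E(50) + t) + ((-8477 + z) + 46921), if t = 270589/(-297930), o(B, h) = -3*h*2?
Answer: -7113555442987/120065790 ≈ -59247.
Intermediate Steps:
o(B, h) = -6*h
t = -270589/297930 (t = 270589*(-1/297930) = -270589/297930 ≈ -0.90823)
E(l) = -96/403 (E(l) = -6*16/403 = -96*1/403 = -96/403)
(E(50) + t) + ((-8477 + z) + 46921) = (-96/403 - 270589/297930) + ((-8477 - 97690) + 46921) = -137648647/120065790 + (-106167 + 46921) = -137648647/120065790 - 59246 = -7113555442987/120065790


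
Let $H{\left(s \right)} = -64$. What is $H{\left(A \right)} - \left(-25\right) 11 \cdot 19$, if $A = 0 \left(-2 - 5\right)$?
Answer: $5161$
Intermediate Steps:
$A = 0$ ($A = 0 \left(-7\right) = 0$)
$H{\left(A \right)} - \left(-25\right) 11 \cdot 19 = -64 - \left(-25\right) 11 \cdot 19 = -64 - \left(-275\right) 19 = -64 - -5225 = -64 + 5225 = 5161$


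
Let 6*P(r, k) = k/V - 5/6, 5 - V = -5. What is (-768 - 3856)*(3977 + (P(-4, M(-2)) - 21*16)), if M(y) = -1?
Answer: -757586912/45 ≈ -1.6835e+7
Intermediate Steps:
V = 10 (V = 5 - 1*(-5) = 5 + 5 = 10)
P(r, k) = -5/36 + k/60 (P(r, k) = (k/10 - 5/6)/6 = (-5/6 + k/10)/6 = -5/36 + k/60)
(-768 - 3856)*(3977 + (P(-4, M(-2)) - 21*16)) = (-768 - 3856)*(3977 + ((-5/36 + (1/60)*(-1)) - 21*16)) = -4624*(3977 + ((-5/36 - 1/60) - 336)) = -4624*(3977 + (-7/45 - 336)) = -4624*(3977 - 15127/45) = -4624*163838/45 = -757586912/45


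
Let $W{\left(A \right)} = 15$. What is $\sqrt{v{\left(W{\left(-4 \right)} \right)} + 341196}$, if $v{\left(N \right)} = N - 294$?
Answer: $\sqrt{340917} \approx 583.88$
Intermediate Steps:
$v{\left(N \right)} = -294 + N$
$\sqrt{v{\left(W{\left(-4 \right)} \right)} + 341196} = \sqrt{\left(-294 + 15\right) + 341196} = \sqrt{-279 + 341196} = \sqrt{340917}$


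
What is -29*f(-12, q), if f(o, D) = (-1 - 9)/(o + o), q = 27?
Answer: -145/12 ≈ -12.083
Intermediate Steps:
f(o, D) = -5/o (f(o, D) = -10*1/(2*o) = -5/o)
-29*f(-12, q) = -(-145)/(-12) = -(-145)*(-1)/12 = -29*5/12 = -145/12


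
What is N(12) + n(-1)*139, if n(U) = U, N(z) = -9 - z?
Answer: -160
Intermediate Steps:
N(12) + n(-1)*139 = (-9 - 1*12) - 1*139 = (-9 - 12) - 139 = -21 - 139 = -160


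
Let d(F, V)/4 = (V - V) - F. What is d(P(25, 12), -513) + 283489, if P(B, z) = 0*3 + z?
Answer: 283441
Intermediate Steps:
P(B, z) = z (P(B, z) = 0 + z = z)
d(F, V) = -4*F (d(F, V) = 4*((V - V) - F) = 4*(0 - F) = 4*(-F) = -4*F)
d(P(25, 12), -513) + 283489 = -4*12 + 283489 = -48 + 283489 = 283441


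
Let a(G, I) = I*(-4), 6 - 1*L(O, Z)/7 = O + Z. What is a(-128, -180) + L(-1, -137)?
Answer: 1728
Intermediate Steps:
L(O, Z) = 42 - 7*O - 7*Z (L(O, Z) = 42 - 7*(O + Z) = 42 + (-7*O - 7*Z) = 42 - 7*O - 7*Z)
a(G, I) = -4*I
a(-128, -180) + L(-1, -137) = -4*(-180) + (42 - 7*(-1) - 7*(-137)) = 720 + (42 + 7 + 959) = 720 + 1008 = 1728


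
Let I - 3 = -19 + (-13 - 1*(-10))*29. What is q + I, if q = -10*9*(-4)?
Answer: 257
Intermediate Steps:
q = 360 (q = -90*(-4) = 360)
I = -103 (I = 3 + (-19 + (-13 - 1*(-10))*29) = 3 + (-19 + (-13 + 10)*29) = 3 + (-19 - 3*29) = 3 + (-19 - 87) = 3 - 106 = -103)
q + I = 360 - 103 = 257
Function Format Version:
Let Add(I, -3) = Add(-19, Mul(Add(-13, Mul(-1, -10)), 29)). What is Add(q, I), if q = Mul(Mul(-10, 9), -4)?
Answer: 257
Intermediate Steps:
q = 360 (q = Mul(-90, -4) = 360)
I = -103 (I = Add(3, Add(-19, Mul(Add(-13, Mul(-1, -10)), 29))) = Add(3, Add(-19, Mul(Add(-13, 10), 29))) = Add(3, Add(-19, Mul(-3, 29))) = Add(3, Add(-19, -87)) = Add(3, -106) = -103)
Add(q, I) = Add(360, -103) = 257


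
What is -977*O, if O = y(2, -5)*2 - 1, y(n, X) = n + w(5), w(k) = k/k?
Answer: -4885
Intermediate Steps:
w(k) = 1
y(n, X) = 1 + n (y(n, X) = n + 1 = 1 + n)
O = 5 (O = (1 + 2)*2 - 1 = 3*2 - 1 = 6 - 1 = 5)
-977*O = -977*5 = -4885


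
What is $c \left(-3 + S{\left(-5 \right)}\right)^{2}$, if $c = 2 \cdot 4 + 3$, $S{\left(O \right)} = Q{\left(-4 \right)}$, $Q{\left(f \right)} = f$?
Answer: $539$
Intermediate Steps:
$S{\left(O \right)} = -4$
$c = 11$ ($c = 8 + 3 = 11$)
$c \left(-3 + S{\left(-5 \right)}\right)^{2} = 11 \left(-3 - 4\right)^{2} = 11 \left(-7\right)^{2} = 11 \cdot 49 = 539$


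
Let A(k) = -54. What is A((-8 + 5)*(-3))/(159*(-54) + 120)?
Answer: 9/1411 ≈ 0.0063785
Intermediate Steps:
A((-8 + 5)*(-3))/(159*(-54) + 120) = -54/(159*(-54) + 120) = -54/(-8586 + 120) = -54/(-8466) = -54*(-1/8466) = 9/1411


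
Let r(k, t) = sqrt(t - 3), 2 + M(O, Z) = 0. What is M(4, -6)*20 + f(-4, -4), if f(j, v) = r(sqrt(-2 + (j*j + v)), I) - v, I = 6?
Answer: -36 + sqrt(3) ≈ -34.268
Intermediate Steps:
M(O, Z) = -2 (M(O, Z) = -2 + 0 = -2)
r(k, t) = sqrt(-3 + t)
f(j, v) = sqrt(3) - v (f(j, v) = sqrt(-3 + 6) - v = sqrt(3) - v)
M(4, -6)*20 + f(-4, -4) = -2*20 + (sqrt(3) - 1*(-4)) = -40 + (sqrt(3) + 4) = -40 + (4 + sqrt(3)) = -36 + sqrt(3)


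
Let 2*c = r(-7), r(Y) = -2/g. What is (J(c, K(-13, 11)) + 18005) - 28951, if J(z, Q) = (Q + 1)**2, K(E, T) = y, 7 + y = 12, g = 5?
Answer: -10910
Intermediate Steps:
y = 5 (y = -7 + 12 = 5)
r(Y) = -2/5
c = -1/5 (c = (1/2)*(-2/5) = -1/5 ≈ -0.20000)
K(E, T) = 5
J(z, Q) = (1 + Q)**2
(J(c, K(-13, 11)) + 18005) - 28951 = ((1 + 5)**2 + 18005) - 28951 = (6**2 + 18005) - 28951 = (36 + 18005) - 28951 = 18041 - 28951 = -10910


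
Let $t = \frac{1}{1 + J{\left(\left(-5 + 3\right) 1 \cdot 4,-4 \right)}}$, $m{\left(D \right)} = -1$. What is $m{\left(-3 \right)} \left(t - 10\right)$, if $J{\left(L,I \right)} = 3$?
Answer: $\frac{39}{4} \approx 9.75$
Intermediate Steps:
$t = \frac{1}{4}$ ($t = \frac{1}{1 + 3} = \frac{1}{4} \approx 0.25$)
$m{\left(-3 \right)} \left(t - 10\right) = - (\frac{1}{4} - 10) = \left(-1\right) \left(- \frac{39}{4}\right) = \frac{39}{4}$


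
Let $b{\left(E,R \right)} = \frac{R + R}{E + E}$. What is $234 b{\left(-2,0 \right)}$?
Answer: $0$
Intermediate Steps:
$b{\left(E,R \right)} = \frac{R}{E}$ ($b{\left(E,R \right)} = \frac{2 R}{2 E} = 2 R \frac{1}{2 E} = \frac{R}{E}$)
$234 b{\left(-2,0 \right)} = 234 \frac{0}{-2} = 234 \cdot 0 \left(- \frac{1}{2}\right) = 234 \cdot 0 = 0$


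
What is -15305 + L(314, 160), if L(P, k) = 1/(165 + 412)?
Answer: -8830984/577 ≈ -15305.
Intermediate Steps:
L(P, k) = 1/577
-15305 + L(314, 160) = -15305 + 1/577 = -8830984/577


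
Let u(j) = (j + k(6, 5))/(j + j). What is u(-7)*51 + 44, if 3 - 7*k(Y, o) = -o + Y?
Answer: 6709/98 ≈ 68.459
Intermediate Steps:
k(Y, o) = 3/7 - Y/7 + o/7 (k(Y, o) = 3/7 - (-o + Y)/7 = 3/7 - (Y - o)/7 = 3/7 + (-Y/7 + o/7) = 3/7 - Y/7 + o/7)
u(j) = (2/7 + j)/(2*j) (u(j) = (j + (3/7 - ⅐*6 + (⅐)*5))/(j + j) = (j + (3/7 - 6/7 + 5/7))/((2*j)) = (j + 2/7)*(1/(2*j)) = (2/7 + j)*(1/(2*j)) = (2/7 + j)/(2*j))
u(-7)*51 + 44 = ((1/14)*(2 + 7*(-7))/(-7))*51 + 44 = ((1/14)*(-⅐)*(2 - 49))*51 + 44 = ((1/14)*(-⅐)*(-47))*51 + 44 = (47/98)*51 + 44 = 2397/98 + 44 = 6709/98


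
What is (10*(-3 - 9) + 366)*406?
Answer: 99876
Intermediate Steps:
(10*(-3 - 9) + 366)*406 = (10*(-12) + 366)*406 = (-120 + 366)*406 = 246*406 = 99876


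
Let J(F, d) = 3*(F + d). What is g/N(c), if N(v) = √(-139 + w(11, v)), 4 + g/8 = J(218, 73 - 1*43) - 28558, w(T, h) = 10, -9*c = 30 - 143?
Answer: 222544*I*√129/129 ≈ 19594.0*I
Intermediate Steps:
c = 113/9 (c = -(30 - 143)/9 = -⅑*(-113) = 113/9 ≈ 12.556)
J(F, d) = 3*F + 3*d
g = -222544 (g = -32 + 8*((3*218 + 3*(73 - 1*43)) - 28558) = -32 + 8*((654 + 3*(73 - 43)) - 28558) = -32 + 8*((654 + 3*30) - 28558) = -32 + 8*((654 + 90) - 28558) = -32 + 8*(744 - 28558) = -32 + 8*(-27814) = -32 - 222512 = -222544)
N(v) = I*√129 (N(v) = √(-139 + 10) = √(-129) = I*√129)
g/N(c) = -222544*(-I*√129/129) = -(-222544)*I*√129/129 = 222544*I*√129/129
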